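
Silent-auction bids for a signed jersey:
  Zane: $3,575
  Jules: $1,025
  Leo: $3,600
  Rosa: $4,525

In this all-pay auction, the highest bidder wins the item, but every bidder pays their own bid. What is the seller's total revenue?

Total revenue: $12,725

Bids ranked: 4,525 (Rosa) > 3,600 (Leo) > 3,575 (Zane) > 1,025 (Jules)
Every bidder forfeits their bid regardless of winning.
Revenue = 3,575 + 1,025 + 3,600 + 4,525 = $12,725.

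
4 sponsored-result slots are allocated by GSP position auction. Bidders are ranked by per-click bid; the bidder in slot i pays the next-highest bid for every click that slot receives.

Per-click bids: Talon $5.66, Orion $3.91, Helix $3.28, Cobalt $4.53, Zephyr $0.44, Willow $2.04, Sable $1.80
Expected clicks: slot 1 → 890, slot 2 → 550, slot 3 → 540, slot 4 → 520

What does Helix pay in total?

Sorting advertisers: $5.66 (Talon) > $4.53 (Cobalt) > $3.91 (Orion) > $3.28 (Helix) > $2.04 (Willow) > …
Helix holds slot 4 → pays next bid $2.04 × 520 clicks = $1060.80.

Helix pays $1060.80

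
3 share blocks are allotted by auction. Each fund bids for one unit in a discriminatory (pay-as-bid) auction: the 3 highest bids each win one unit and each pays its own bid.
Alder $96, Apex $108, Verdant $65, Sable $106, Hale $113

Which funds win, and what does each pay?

Bids ranked high→low: 113 (Hale), 108 (Apex), 106 (Sable), 96 (Alder), 65 (Verdant)
Winners (3 units): Hale, Apex, Sable.
Each winner pays its own bid: Hale $113, Apex $108, Sable $106.

Hale $113, Apex $108, Sable $106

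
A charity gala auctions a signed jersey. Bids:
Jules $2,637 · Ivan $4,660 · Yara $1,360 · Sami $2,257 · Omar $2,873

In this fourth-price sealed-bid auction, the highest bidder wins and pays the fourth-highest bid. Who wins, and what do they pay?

Bids in order: 4,660 (Ivan) > 2,873 (Omar) > 2,637 (Jules) > 2,257 (Sami) > 1,360 (Yara)
Ivan wins; payment is bid #4 in the ranking = $2,257.

Ivan pays $2,257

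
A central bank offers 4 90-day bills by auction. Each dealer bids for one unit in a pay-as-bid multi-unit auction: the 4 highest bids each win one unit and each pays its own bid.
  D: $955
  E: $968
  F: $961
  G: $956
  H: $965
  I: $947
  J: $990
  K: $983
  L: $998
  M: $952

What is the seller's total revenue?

Total revenue: $3,939

Ordering the bids: 998 (L), 990 (J), 983 (K), 968 (E), 965 (H), 961 (F), …
Winners (4 units): L, J, K, E.
Total revenue = 998 + 990 + 983 + 968 = $3,939.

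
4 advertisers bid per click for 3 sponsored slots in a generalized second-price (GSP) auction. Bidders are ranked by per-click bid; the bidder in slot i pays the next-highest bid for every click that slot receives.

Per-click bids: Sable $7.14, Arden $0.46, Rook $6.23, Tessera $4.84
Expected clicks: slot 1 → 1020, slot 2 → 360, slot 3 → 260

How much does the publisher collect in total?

Total revenue: $8216.60

Per-click bids in order: $7.14 (Sable) > $6.23 (Rook) > $4.84 (Tessera) > $0.46 (Arden)
Slot 1: Sable pays $6.23 × 1020 = $6354.60
Slot 2: Rook pays $4.84 × 360 = $1742.40
Slot 3: Tessera pays $0.46 × 260 = $119.60
Total = $8216.60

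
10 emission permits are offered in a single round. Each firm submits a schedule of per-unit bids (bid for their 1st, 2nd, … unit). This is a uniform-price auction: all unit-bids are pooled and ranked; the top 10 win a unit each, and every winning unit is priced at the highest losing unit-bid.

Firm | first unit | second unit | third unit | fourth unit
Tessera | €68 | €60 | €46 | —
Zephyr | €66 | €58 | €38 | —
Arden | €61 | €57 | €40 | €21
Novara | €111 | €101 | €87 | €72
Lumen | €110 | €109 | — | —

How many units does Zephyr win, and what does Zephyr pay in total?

All unit-bids, highest first — top 10: 111 (Novara-1), 110 (Lumen-1), 109 (Lumen-2), 101 (Novara-2), 87 (Novara-3), 72 (Novara-4), 68 (Tessera-1), 66 (Zephyr-1), 61 (Arden-1), 60 (Tessera-2)
Highest rejected unit-bid = €58.
Zephyr wins 1 unit(s) at €58 each.

Zephyr: 1 unit, pays €58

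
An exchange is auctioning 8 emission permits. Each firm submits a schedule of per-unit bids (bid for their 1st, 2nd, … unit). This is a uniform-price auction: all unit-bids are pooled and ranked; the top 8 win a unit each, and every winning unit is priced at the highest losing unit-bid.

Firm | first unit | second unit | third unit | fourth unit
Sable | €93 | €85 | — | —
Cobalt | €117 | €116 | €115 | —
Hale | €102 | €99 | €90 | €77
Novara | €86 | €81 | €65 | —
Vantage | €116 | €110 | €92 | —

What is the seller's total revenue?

Merging the schedules and taking the best 8: 117 (Cobalt-1), 116 (Cobalt-2), 116 (Vantage-1), 115 (Cobalt-3), 110 (Vantage-2), 102 (Hale-1), 99 (Hale-2), 93 (Sable-1)
Highest rejected unit-bid = €92.
Allocation: Cobalt 3, Hale 2, Sable 1, Vantage 2. Every unit priced at €92.
Revenue = 8 × 92 = €736.

Total revenue: €736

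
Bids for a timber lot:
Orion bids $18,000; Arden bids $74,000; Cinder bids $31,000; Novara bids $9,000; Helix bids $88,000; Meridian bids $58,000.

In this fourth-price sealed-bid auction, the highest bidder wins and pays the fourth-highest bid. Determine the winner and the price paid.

Fourth-price sealed-bid auction: the highest bidder wins and pays the fourth-highest bid.
Sorting bids: 88,000 (Helix) > 74,000 (Arden) > 58,000 (Meridian) > 31,000 (Cinder) > 18,000 (Orion) > 9,000 (Novara)
Helix is highest; pays the fourth-highest bid, $31,000.

Helix pays $31,000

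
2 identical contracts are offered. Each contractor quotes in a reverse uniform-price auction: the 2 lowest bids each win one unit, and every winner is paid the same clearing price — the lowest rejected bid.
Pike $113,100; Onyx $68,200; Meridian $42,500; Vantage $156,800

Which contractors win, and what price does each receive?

Meridian, Onyx; each is paid $113,100

Bids ranked low→high: 42,500 (Meridian), 68,200 (Onyx), 113,100 (Pike), 156,800 (Vantage)
The 2 lowest are Meridian, Onyx.
Lowest unsuccessful bid: $113,100 → clearing price.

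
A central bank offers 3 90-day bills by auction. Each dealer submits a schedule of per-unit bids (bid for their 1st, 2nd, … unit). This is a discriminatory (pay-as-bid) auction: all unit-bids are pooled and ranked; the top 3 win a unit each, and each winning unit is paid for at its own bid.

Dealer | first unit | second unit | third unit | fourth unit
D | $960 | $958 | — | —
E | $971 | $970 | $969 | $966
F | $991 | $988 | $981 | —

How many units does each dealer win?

F 3

All unit-bids, highest first — top 3: 991 (F-1), 988 (F-2), 981 (F-3)
Next rejected bid: $971 (not a price — pay-as-bid).
Allocation: F 3.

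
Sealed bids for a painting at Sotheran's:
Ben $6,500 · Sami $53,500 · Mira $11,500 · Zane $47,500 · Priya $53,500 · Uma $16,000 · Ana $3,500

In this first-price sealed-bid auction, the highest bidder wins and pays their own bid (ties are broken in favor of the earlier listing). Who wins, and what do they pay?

Sami pays $53,500

Rule: the highest bidder wins and pays their own bid.
Bids in order: 53,500 (Sami) > 53,500 (Priya) > 47,500 (Zane) > 16,000 (Uma) > 11,500 (Mira) > 6,500 (Ben) > …
Tie at $53,500 → Sami wins by tie-break.
First-price: Sami pays what they bid, $53,500.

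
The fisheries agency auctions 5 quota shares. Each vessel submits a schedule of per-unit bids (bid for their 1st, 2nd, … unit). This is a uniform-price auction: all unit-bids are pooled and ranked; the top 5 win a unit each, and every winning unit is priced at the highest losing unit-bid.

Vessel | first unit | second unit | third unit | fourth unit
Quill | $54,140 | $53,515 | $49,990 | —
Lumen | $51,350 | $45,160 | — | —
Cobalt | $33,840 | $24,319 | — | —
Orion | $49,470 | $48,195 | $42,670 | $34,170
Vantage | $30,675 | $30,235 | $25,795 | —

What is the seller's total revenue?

Pooled unit-bids ranked (top 5): 54,140 (Quill-1), 53,515 (Quill-2), 51,350 (Lumen-1), 49,990 (Quill-3), 49,470 (Orion-1)
Highest rejected unit-bid = $48,195.
Allocation: Lumen 1, Orion 1, Quill 3. Every unit priced at $48,195.
Revenue = 5 × 48,195 = $240,975.

Total revenue: $240,975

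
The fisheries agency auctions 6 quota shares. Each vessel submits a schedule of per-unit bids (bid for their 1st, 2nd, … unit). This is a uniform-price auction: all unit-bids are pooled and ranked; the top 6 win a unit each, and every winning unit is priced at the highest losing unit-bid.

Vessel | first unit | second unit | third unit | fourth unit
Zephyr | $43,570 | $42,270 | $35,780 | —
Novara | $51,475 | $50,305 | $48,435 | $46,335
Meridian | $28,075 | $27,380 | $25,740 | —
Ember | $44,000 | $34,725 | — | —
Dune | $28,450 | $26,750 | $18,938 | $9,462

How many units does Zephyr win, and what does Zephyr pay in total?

Merging the schedules and taking the best 6: 51,475 (Novara-1), 50,305 (Novara-2), 48,435 (Novara-3), 46,335 (Novara-4), 44,000 (Ember-1), 43,570 (Zephyr-1)
First bid not allocated: $42,270.
Zephyr wins 1 unit(s) at $42,270 each.

Zephyr: 1 unit, pays $42,270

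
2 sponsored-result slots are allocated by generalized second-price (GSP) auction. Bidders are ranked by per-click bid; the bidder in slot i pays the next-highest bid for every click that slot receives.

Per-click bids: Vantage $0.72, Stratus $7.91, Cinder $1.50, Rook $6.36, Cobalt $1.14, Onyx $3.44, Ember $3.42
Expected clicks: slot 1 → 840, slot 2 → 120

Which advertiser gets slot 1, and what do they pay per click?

Ranked by bid: $7.91 (Stratus) > $6.36 (Rook) > $3.44 (Onyx) > …
Slot 1 goes to the first-ranked bidder, Stratus, who pays the next bid down: $6.36/click.

Stratus; $6.36 per click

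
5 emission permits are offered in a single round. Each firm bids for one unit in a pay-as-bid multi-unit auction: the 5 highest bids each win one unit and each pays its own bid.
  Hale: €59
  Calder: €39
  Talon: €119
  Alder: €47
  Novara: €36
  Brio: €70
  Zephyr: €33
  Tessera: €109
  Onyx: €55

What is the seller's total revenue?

Total revenue: €412

Sorting: 119 (Talon), 109 (Tessera), 70 (Brio), 59 (Hale), 55 (Onyx), 47 (Alder), 39 (Calder), …
The 5 highest are Talon, Tessera, Brio, Hale, Onyx.
Total revenue = 119 + 109 + 70 + 59 + 55 = €412.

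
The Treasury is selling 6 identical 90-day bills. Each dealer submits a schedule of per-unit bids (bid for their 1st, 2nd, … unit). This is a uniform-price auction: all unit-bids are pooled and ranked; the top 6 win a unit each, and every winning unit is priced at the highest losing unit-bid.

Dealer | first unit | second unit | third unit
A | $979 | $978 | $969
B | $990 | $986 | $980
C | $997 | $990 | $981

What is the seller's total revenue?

Total revenue: $5,874

All unit-bids, highest first — top 6: 997 (C-1), 990 (B-1), 990 (C-2), 986 (B-2), 981 (C-3), 980 (B-3)
Highest rejected unit-bid = $979.
Allocation: B 3, C 3. Every unit priced at $979.
Revenue = 6 × 979 = $5,874.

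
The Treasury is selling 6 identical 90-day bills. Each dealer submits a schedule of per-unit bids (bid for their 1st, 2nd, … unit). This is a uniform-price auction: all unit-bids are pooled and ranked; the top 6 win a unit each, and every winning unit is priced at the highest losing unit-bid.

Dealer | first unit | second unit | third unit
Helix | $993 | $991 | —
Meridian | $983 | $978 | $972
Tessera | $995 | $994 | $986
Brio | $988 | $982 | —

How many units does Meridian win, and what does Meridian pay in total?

Meridian: 0 units, pays $0

Merging the schedules and taking the best 6: 995 (Tessera-1), 994 (Tessera-2), 993 (Helix-1), 991 (Helix-2), 988 (Brio-1), 986 (Tessera-3)
Highest rejected unit-bid = $983.
Meridian wins 0 unit(s) at $983 each.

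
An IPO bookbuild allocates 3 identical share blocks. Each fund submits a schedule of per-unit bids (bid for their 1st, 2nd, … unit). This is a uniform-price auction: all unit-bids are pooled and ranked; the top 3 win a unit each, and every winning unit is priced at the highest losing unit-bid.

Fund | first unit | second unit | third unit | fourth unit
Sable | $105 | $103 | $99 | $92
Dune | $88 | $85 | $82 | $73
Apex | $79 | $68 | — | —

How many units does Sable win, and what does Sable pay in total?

Sable: 3 units, pays $276

All unit-bids, highest first — top 3: 105 (Sable-1), 103 (Sable-2), 99 (Sable-3)
Highest rejected unit-bid = $92.
Sable wins 3 unit(s) at $92 each.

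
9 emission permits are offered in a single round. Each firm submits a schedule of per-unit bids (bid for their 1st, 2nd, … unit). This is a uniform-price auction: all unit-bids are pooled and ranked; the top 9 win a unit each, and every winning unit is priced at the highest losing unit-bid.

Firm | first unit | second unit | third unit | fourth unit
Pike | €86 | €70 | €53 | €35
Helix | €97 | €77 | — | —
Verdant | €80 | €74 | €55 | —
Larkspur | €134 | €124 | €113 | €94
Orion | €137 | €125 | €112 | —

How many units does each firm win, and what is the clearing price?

Helix 1, Larkspur 4, Orion 3, Pike 1; clearing price €80

All unit-bids, highest first — top 9: 137 (Orion-1), 134 (Larkspur-1), 125 (Orion-2), 124 (Larkspur-2), 113 (Larkspur-3), 112 (Orion-3), 97 (Helix-1), 94 (Larkspur-4), 86 (Pike-1)
First bid not allocated: €80.
Allocation: Helix 1, Larkspur 4, Orion 3, Pike 1.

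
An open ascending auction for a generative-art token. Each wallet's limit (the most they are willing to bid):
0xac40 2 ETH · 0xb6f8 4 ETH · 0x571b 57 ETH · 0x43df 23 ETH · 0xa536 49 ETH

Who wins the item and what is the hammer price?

Open ascending-bid auction: the price rises until one bidder remains; the winner pays the price at which the last rival dropped out.
Sorting limits: 57 (0x571b) > 49 (0xa536) > 23 (0x43df) > 4 (0xb6f8) > 2 (0xac40)
Bidding ends when 0xa536 exits at 49 ETH; 0x571b takes it.

0x571b wins at 49 ETH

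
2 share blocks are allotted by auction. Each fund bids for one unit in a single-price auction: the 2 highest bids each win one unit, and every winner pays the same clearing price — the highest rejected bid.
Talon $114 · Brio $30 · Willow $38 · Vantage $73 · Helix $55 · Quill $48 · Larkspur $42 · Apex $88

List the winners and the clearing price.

Ordering the bids: 114 (Talon), 88 (Apex), 73 (Vantage), 55 (Helix), …
Winners (2 units): Talon, Apex.
Highest unsuccessful bid: $73 → clearing price.

Talon, Apex; each pays $73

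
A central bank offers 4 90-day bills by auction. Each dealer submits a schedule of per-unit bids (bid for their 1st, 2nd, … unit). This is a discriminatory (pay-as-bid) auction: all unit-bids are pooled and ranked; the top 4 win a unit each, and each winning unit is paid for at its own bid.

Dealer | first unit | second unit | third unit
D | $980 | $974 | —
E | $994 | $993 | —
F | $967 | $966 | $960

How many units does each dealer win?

D 2, E 2

All unit-bids, highest first — top 4: 994 (E-1), 993 (E-2), 980 (D-1), 974 (D-2)
Next rejected bid: $967 (not a price — pay-as-bid).
Allocation: D 2, E 2.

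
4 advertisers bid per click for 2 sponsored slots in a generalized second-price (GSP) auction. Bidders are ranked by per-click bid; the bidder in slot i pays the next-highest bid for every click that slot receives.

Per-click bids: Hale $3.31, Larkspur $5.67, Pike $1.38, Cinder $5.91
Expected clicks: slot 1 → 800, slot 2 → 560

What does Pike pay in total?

Pike pays $0.00

Per-click bids in order: $5.91 (Cinder) > $5.67 (Larkspur) > $3.31 (Hale) > …
Pike ranks below slot 2 → no slot, pays nothing.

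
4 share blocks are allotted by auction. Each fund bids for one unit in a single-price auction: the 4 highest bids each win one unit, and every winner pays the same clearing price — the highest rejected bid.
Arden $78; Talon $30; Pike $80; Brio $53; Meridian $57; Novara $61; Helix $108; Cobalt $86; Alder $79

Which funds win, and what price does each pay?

Helix, Cobalt, Pike, Alder; each pays $78

Ordering the bids: 108 (Helix), 86 (Cobalt), 80 (Pike), 79 (Alder), 78 (Arden), 61 (Novara), …
Winners (4 units): Helix, Cobalt, Pike, Alder.
First losing bid is Arden's $78, which sets the uniform price.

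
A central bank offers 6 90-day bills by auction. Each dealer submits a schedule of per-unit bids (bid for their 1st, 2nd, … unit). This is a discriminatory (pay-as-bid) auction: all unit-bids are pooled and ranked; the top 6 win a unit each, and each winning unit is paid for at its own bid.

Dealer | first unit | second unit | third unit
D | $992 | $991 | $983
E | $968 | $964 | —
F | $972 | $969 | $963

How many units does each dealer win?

All unit-bids, highest first — top 6: 992 (D-1), 991 (D-2), 983 (D-3), 972 (F-1), 969 (F-2), 968 (E-1)
Next rejected bid: $964 (not a price — pay-as-bid).
Allocation: D 3, E 1, F 2.

D 3, E 1, F 2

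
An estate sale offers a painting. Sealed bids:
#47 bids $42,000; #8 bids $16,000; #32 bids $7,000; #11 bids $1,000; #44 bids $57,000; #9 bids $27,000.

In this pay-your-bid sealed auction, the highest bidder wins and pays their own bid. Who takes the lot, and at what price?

Rule: the highest bidder wins and pays their own bid.
Sorting bids: 57,000 (#44) > 42,000 (#47) > 27,000 (#9) > 16,000 (#8) > 7,000 (#32) > 1,000 (#11)
#44 has the highest bid and pays exactly that: $57,000.

#44 pays $57,000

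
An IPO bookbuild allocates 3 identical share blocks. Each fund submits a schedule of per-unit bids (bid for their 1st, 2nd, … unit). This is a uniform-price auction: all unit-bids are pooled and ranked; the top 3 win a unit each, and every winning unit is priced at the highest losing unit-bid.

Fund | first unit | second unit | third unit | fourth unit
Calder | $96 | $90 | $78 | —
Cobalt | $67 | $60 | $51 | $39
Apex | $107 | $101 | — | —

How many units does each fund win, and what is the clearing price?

Merging the schedules and taking the best 3: 107 (Apex-1), 101 (Apex-2), 96 (Calder-1)
First bid not allocated: $90.
Allocation: Apex 2, Calder 1.

Apex 2, Calder 1; clearing price $90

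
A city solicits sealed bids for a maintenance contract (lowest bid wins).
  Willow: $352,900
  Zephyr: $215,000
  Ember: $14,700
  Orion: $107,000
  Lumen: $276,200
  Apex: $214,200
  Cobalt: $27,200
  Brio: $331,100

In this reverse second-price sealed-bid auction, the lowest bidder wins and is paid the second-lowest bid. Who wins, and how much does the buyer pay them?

Rule: the lowest bidder wins and is paid the second-lowest bid.
Bids in order: 14,700 (Ember) < 27,200 (Cobalt) < 107,000 (Orion) < 214,200 (Apex) < 215,000 (Zephyr) < 276,200 (Lumen) < …
Ember is lowest; is paid the second-lowest bid, $27,200.

Ember is paid $27,200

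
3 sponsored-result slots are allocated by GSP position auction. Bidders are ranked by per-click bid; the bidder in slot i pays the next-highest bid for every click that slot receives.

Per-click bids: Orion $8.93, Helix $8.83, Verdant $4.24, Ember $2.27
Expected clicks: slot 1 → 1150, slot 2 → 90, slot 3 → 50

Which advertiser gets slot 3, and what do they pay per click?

Verdant; $2.27 per click

Per-click bids in order: $8.93 (Orion) > $8.83 (Helix) > $4.24 (Verdant) > $2.27 (Ember)
Slot 3 goes to the third-ranked bidder, Verdant, who pays the next bid down: $2.27/click.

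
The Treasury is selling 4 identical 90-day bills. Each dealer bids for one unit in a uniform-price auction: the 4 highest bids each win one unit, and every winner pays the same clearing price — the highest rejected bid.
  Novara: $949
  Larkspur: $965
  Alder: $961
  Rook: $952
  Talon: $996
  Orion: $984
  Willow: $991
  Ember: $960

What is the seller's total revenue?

Total revenue: $3,844

Ordering the bids: 996 (Talon), 991 (Willow), 984 (Orion), 965 (Larkspur), 961 (Alder), 960 (Ember), …
The 4 highest are Talon, Willow, Orion, Larkspur.
First losing bid is Alder's $961, which sets the uniform price.
Total revenue = 4 × $961 = $3,844.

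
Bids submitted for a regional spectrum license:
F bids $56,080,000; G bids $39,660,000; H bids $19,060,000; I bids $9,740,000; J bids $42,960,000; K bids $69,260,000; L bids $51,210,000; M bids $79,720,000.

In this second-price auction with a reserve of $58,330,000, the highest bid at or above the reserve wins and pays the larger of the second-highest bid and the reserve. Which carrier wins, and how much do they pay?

Sorting bids: 79,720,000 (M) > 69,260,000 (K) > 56,080,000 (F) > 51,210,000 (L) > 42,960,000 (J) > 39,660,000 (G) > …
M has the top bid at or above the reserve ($79,720,000).
max(second-highest $69,260,000, reserve $58,330,000) = $69,260,000; the reserve does not bind.

M pays $69,260,000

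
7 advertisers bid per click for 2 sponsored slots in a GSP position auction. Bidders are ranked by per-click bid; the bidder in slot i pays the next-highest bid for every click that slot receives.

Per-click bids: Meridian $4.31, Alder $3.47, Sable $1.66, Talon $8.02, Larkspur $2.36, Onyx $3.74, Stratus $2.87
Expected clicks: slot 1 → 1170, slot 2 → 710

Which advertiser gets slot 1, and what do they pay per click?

Talon; $4.31 per click

Ranked by bid: $8.02 (Talon) > $4.31 (Meridian) > $3.74 (Onyx) > …
Slot 1 goes to the first-ranked bidder, Talon, who pays the next bid down: $4.31/click.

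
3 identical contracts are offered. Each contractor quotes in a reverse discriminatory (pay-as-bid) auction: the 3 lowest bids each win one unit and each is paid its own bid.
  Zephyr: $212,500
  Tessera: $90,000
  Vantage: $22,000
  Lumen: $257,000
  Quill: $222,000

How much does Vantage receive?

Vantage is paid $22,000

Ordering the bids: 22,000 (Vantage), 90,000 (Tessera), 212,500 (Zephyr), 222,000 (Quill), 257,000 (Lumen)
Winners (3 units): Vantage, Tessera, Zephyr.
Vantage wins → own bid $22,000.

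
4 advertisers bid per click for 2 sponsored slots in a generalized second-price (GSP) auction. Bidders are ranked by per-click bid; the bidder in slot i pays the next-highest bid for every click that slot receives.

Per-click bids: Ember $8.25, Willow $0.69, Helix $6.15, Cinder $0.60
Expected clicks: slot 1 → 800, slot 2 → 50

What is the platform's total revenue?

Total revenue: $4954.50

Per-click bids in order: $8.25 (Ember) > $6.15 (Helix) > $0.69 (Willow) > …
Slot 1: Ember pays $6.15 × 800 = $4920.00
Slot 2: Helix pays $0.69 × 50 = $34.50
Total = $4954.50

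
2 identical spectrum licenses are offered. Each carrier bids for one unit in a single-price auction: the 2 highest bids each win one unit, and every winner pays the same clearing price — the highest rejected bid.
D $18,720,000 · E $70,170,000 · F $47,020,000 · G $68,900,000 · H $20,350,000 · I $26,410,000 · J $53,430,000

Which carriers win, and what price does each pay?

Sorting: 70,170,000 (E), 68,900,000 (G), 53,430,000 (J), 47,020,000 (F), …
Top 2: E, G.
First losing bid is J's $53,430,000, which sets the uniform price.

E, G; each pays $53,430,000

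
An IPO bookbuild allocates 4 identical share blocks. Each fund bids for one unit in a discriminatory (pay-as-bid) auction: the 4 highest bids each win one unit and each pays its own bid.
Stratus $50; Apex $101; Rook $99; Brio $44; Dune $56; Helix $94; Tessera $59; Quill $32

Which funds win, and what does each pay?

Sorting: 101 (Apex), 99 (Rook), 94 (Helix), 59 (Tessera), 56 (Dune), 50 (Stratus), …
Winners (4 units): Apex, Rook, Helix, Tessera.
Each winner pays its own bid: Apex $101, Rook $99, Helix $94, Tessera $59.

Apex $101, Rook $99, Helix $94, Tessera $59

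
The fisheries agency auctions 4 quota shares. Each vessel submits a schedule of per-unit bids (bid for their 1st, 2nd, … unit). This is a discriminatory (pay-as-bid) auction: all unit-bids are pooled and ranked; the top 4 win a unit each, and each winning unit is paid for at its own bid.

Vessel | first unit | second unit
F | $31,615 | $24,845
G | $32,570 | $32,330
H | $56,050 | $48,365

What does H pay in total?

Pooled unit-bids ranked (top 4): 56,050 (H-1), 48,365 (H-2), 32,570 (G-1), 32,330 (G-2)
Next rejected bid: $31,615 (not a price — pay-as-bid).
H's winning unit-bids: 56,050 + 48,365 = $104,415.

H pays $104,415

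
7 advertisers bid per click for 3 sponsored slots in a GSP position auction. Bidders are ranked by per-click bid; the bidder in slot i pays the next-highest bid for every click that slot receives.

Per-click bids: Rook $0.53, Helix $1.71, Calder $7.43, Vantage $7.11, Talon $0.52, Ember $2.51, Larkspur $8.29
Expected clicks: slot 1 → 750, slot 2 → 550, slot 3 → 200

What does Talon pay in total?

Talon pays $0.00

Per-click bids in order: $8.29 (Larkspur) > $7.43 (Calder) > $7.11 (Vantage) > $2.51 (Ember) > …
Talon ranks below slot 3 → no slot, pays nothing.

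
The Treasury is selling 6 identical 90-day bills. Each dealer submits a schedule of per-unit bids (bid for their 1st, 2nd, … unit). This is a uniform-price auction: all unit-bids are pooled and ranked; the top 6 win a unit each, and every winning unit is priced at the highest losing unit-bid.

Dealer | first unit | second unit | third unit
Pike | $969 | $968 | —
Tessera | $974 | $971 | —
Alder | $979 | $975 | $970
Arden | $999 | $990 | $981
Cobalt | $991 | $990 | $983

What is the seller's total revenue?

Pooled unit-bids ranked (top 6): 999 (Arden-1), 991 (Cobalt-1), 990 (Arden-2), 990 (Cobalt-2), 983 (Cobalt-3), 981 (Arden-3)
The (k+1)-th unit-bid is $979.
Allocation: Arden 3, Cobalt 3. Every unit priced at $979.
Revenue = 6 × 979 = $5,874.

Total revenue: $5,874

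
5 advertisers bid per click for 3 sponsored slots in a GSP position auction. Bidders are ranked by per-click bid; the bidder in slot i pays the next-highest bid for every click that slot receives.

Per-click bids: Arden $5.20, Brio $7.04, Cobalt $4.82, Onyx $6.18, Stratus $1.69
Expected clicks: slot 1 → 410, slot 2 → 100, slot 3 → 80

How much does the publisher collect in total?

Ranked by bid: $7.04 (Brio) > $6.18 (Onyx) > $5.20 (Arden) > $4.82 (Cobalt) > …
Slot 1: Brio pays $6.18 × 410 = $2533.80
Slot 2: Onyx pays $5.20 × 100 = $520.00
Slot 3: Arden pays $4.82 × 80 = $385.60
Total = $3439.40

Total revenue: $3439.40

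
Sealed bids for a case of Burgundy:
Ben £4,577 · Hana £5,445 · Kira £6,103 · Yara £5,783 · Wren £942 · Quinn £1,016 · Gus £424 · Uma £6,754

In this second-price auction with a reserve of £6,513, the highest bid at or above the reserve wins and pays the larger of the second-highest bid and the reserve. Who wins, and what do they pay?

Uma pays £6,513

Second-price auction with a reserve of £6,513: the highest bid at or above the reserve wins and pays the larger of the second-highest bid and the reserve.
Bids in order: 6,754 (Uma) > 6,103 (Kira) > 5,783 (Yara) > 5,445 (Hana) > 4,577 (Ben) > 1,016 (Quinn) > …
Uma has the top bid at or above the reserve (£6,754).
Second-highest bid £6,103 is below the reserve £6,513, so the reserve binds → payment £6,513.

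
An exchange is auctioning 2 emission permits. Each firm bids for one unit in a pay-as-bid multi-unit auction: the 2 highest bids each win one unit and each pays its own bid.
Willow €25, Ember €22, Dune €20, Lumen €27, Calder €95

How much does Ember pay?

Ember pays €0

Ordering the bids: 95 (Calder), 27 (Lumen), 25 (Willow), 22 (Ember), …
Winners (2 units): Calder, Lumen.
Ember does not win → €0.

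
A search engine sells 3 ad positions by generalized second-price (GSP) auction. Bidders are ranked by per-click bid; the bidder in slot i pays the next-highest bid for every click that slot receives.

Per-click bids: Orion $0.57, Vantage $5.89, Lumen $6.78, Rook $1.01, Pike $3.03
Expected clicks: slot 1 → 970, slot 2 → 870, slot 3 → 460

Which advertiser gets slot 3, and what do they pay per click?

Per-click bids in order: $6.78 (Lumen) > $5.89 (Vantage) > $3.03 (Pike) > $1.01 (Rook) > …
Slot 3 goes to the third-ranked bidder, Pike, who pays the next bid down: $1.01/click.

Pike; $1.01 per click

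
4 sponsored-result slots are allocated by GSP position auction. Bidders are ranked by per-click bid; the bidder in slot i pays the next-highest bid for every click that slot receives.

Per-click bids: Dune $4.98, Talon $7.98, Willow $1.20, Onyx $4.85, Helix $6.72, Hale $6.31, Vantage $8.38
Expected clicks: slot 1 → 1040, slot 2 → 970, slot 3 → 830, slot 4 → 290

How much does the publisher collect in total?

Total revenue: $21499.10

Ranked by bid: $8.38 (Vantage) > $7.98 (Talon) > $6.72 (Helix) > $6.31 (Hale) > $4.98 (Dune) > …
Slot 1: Vantage pays $7.98 × 1040 = $8299.20
Slot 2: Talon pays $6.72 × 970 = $6518.40
Slot 3: Helix pays $6.31 × 830 = $5237.30
Slot 4: Hale pays $4.98 × 290 = $1444.20
Total = $21499.10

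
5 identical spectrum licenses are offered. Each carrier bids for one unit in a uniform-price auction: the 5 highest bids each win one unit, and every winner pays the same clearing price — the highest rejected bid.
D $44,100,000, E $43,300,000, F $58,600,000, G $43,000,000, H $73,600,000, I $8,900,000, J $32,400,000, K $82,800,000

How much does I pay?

Bids ranked high→low: 82,800,000 (K), 73,600,000 (H), 58,600,000 (F), 44,100,000 (D), 43,300,000 (E), 43,000,000 (G), 32,400,000 (J), …
The 5 highest are K, H, F, D, E.
First losing bid is G's $43,000,000, which sets the uniform price.
I does not win → pays $0.

I pays $0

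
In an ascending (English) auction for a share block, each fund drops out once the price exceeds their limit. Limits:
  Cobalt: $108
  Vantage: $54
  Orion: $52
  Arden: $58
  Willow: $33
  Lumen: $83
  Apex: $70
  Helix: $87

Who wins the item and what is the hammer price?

Limits ranked: 108 (Cobalt) > 87 (Helix) > 83 (Lumen) > 70 (Apex) > 58 (Arden) > 54 (Vantage) > …
Bidding ends when Helix exits at $87; Cobalt takes it.

Cobalt wins at $87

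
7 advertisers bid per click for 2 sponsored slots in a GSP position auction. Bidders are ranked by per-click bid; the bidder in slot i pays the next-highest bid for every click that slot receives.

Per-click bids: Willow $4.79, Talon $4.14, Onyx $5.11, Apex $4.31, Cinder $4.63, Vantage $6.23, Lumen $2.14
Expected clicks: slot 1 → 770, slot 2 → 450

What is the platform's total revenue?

Sorting advertisers: $6.23 (Vantage) > $5.11 (Onyx) > $4.79 (Willow) > …
Slot 1: Vantage pays $5.11 × 770 = $3934.70
Slot 2: Onyx pays $4.79 × 450 = $2155.50
Total = $6090.20

Total revenue: $6090.20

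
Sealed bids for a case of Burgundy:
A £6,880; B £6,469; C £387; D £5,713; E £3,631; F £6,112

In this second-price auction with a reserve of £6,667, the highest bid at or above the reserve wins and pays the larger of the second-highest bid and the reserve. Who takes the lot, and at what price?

A pays £6,667

Second-price auction with a reserve of £6,667: the highest bid at or above the reserve wins and pays the larger of the second-highest bid and the reserve.
Sorting bids: 6,880 (A) > 6,469 (B) > 6,112 (F) > 5,713 (D) > 3,631 (E) > 387 (C)
A has the top bid at or above the reserve (£6,880).
Second-highest bid £6,469 is below the reserve £6,667, so the reserve binds → payment £6,667.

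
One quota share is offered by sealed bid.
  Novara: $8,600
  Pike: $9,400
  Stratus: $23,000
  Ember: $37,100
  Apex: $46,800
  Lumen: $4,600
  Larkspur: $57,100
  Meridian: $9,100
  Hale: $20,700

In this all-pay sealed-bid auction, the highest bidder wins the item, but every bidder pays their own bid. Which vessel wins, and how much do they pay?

Larkspur pays $57,100

Rule: the highest bidder wins the item, but every bidder pays their own bid.
Bids ranked: 57,100 (Larkspur) > 46,800 (Apex) > 37,100 (Ember) > 23,000 (Stratus) > 20,700 (Hale) > 9,400 (Pike) > …
Larkspur wins with the top bid; all bids are sunk regardless.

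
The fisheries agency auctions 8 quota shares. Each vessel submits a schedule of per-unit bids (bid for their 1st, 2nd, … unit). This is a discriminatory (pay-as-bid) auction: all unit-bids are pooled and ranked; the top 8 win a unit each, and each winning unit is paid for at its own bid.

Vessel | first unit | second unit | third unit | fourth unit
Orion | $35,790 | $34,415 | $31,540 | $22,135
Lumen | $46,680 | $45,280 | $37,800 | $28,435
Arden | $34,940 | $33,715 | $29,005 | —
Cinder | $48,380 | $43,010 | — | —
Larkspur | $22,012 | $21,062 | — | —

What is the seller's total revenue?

Total revenue: $326,295

Merging the schedules and taking the best 8: 48,380 (Cinder-1), 46,680 (Lumen-1), 45,280 (Lumen-2), 43,010 (Cinder-2), 37,800 (Lumen-3), 35,790 (Orion-1), 34,940 (Arden-1), 34,415 (Orion-2)
Next rejected bid: $33,715 (not a price — pay-as-bid).
Each winning unit pays its own bid.
Revenue = 48,380 + 46,680 + 45,280 + 43,010 + 37,800 + 35,790 + 34,940 + 34,415 = $326,295.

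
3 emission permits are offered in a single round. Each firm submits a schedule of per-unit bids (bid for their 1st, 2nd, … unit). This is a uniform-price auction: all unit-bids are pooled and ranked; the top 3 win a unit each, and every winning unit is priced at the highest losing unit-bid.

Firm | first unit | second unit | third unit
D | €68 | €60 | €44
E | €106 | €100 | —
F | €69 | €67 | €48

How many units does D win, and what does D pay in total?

D: 0 units, pays €0

Merging the schedules and taking the best 3: 106 (E-1), 100 (E-2), 69 (F-1)
Highest rejected unit-bid = €68.
D wins 0 unit(s) at €68 each.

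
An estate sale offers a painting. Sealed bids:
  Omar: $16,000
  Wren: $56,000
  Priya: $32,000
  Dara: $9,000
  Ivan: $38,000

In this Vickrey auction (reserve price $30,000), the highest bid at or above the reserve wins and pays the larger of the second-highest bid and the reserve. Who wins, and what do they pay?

Bids ranked: 56,000 (Wren) > 38,000 (Ivan) > 32,000 (Priya) > 16,000 (Omar) > 9,000 (Dara)
Highest eligible bid: Wren at $56,000.
max(second-highest $38,000, reserve $30,000) = $38,000; the reserve does not bind.

Wren pays $38,000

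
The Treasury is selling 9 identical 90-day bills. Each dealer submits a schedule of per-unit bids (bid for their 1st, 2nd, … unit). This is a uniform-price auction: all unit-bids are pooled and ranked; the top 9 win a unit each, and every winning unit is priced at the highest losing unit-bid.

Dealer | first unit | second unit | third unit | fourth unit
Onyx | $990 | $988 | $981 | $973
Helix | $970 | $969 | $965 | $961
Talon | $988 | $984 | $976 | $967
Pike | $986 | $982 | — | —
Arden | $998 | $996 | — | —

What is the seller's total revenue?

Pooled unit-bids ranked (top 9): 998 (Arden-1), 996 (Arden-2), 990 (Onyx-1), 988 (Onyx-2), 988 (Talon-1), 986 (Pike-1), 984 (Talon-2), 982 (Pike-2), 981 (Onyx-3)
Highest rejected unit-bid = $976.
Allocation: Arden 2, Onyx 3, Pike 2, Talon 2. Every unit priced at $976.
Revenue = 9 × 976 = $8,784.

Total revenue: $8,784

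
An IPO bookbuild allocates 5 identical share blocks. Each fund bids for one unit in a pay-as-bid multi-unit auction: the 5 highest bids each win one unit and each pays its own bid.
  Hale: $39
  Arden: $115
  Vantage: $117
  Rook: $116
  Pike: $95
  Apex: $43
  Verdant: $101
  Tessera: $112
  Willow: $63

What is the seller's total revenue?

Total revenue: $561

Bids ranked high→low: 117 (Vantage), 116 (Rook), 115 (Arden), 112 (Tessera), 101 (Verdant), 95 (Pike), 63 (Willow), …
The 5 highest are Vantage, Rook, Arden, Tessera, Verdant.
Total revenue = 117 + 116 + 115 + 112 + 101 = $561.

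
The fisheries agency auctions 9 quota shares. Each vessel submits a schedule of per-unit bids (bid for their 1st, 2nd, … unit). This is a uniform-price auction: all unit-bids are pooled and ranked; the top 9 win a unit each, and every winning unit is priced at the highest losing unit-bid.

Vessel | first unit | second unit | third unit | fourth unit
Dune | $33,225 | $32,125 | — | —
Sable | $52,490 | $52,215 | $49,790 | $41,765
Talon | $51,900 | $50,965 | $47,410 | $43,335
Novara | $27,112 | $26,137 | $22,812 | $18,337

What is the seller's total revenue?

All unit-bids, highest first — top 9: 52,490 (Sable-1), 52,215 (Sable-2), 51,900 (Talon-1), 50,965 (Talon-2), 49,790 (Sable-3), 47,410 (Talon-3), 43,335 (Talon-4), 41,765 (Sable-4), 33,225 (Dune-1)
The (k+1)-th unit-bid is $32,125.
Allocation: Dune 1, Sable 4, Talon 4. Every unit priced at $32,125.
Revenue = 9 × 32,125 = $289,125.

Total revenue: $289,125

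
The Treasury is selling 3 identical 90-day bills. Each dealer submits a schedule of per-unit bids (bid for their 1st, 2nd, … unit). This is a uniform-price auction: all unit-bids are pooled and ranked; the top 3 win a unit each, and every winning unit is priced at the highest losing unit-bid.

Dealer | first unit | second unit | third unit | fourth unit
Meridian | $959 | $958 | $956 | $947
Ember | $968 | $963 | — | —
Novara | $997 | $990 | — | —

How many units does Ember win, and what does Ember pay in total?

Pooled unit-bids ranked (top 3): 997 (Novara-1), 990 (Novara-2), 968 (Ember-1)
First bid not allocated: $963.
Ember wins 1 unit(s) at $963 each.

Ember: 1 unit, pays $963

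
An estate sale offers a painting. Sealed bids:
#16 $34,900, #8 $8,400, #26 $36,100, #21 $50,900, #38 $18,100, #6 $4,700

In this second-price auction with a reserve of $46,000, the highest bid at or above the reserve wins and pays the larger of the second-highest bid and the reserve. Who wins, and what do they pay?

#21 pays $46,000

Sorting bids: 50,900 (#21) > 36,100 (#26) > 34,900 (#16) > 18,100 (#38) > 8,400 (#8) > 4,700 (#6)
#21 has the top bid at or above the reserve ($50,900).
Second-highest bid $36,100 is below the reserve $46,000, so the reserve binds → payment $46,000.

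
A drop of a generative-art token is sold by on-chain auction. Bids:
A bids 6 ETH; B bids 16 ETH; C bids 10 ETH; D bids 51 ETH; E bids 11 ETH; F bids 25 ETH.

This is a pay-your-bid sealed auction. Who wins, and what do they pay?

Pay-your-bid sealed auction: the highest bidder wins and pays their own bid.
Sorting bids: 51 (D) > 25 (F) > 16 (B) > 11 (E) > 10 (C) > 6 (A)
D has the highest bid and pays exactly that: 51 ETH.

D pays 51 ETH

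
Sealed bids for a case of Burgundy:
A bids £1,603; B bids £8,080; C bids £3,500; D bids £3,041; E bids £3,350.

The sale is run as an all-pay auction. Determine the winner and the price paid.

Bids in order: 8,080 (B) > 3,500 (C) > 3,350 (E) > 3,041 (D) > 1,603 (A)
B wins with the top bid; all bids are sunk regardless.

B pays £8,080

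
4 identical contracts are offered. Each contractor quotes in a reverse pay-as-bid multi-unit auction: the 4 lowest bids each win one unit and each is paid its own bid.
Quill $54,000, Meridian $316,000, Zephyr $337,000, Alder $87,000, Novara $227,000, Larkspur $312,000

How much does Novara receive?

Sorting: 54,000 (Quill), 87,000 (Alder), 227,000 (Novara), 312,000 (Larkspur), 316,000 (Meridian), 337,000 (Zephyr)
Lowest 4: Quill, Alder, Novara, Larkspur.
Novara wins → own bid $227,000.

Novara is paid $227,000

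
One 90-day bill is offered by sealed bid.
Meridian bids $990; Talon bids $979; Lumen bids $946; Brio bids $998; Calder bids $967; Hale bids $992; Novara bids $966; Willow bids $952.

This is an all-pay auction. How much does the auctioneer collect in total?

Total revenue: $7,790

All-pay auction: the highest bidder wins the item, but every bidder pays their own bid.
Sorting bids: 998 (Brio) > 992 (Hale) > 990 (Meridian) > 979 (Talon) > 967 (Calder) > 966 (Novara) > …
Every bidder forfeits their bid regardless of winning.
Revenue = 990 + 979 + 946 + 998 + 967 + 992 + 966 + 952 = $7,790.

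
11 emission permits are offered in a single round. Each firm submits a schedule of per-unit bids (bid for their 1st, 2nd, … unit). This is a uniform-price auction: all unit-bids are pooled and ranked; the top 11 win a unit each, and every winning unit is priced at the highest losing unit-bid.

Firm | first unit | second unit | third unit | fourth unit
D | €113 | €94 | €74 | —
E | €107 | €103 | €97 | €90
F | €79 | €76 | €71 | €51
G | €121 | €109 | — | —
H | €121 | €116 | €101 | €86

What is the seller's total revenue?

Merging the schedules and taking the best 11: 121 (G-1), 121 (H-1), 116 (H-2), 113 (D-1), 109 (G-2), 107 (E-1), 103 (E-2), 101 (H-3), 97 (E-3), 94 (D-2), 90 (E-4)
Highest rejected unit-bid = €86.
Allocation: D 2, E 4, G 2, H 3. Every unit priced at €86.
Revenue = 11 × 86 = €946.

Total revenue: €946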